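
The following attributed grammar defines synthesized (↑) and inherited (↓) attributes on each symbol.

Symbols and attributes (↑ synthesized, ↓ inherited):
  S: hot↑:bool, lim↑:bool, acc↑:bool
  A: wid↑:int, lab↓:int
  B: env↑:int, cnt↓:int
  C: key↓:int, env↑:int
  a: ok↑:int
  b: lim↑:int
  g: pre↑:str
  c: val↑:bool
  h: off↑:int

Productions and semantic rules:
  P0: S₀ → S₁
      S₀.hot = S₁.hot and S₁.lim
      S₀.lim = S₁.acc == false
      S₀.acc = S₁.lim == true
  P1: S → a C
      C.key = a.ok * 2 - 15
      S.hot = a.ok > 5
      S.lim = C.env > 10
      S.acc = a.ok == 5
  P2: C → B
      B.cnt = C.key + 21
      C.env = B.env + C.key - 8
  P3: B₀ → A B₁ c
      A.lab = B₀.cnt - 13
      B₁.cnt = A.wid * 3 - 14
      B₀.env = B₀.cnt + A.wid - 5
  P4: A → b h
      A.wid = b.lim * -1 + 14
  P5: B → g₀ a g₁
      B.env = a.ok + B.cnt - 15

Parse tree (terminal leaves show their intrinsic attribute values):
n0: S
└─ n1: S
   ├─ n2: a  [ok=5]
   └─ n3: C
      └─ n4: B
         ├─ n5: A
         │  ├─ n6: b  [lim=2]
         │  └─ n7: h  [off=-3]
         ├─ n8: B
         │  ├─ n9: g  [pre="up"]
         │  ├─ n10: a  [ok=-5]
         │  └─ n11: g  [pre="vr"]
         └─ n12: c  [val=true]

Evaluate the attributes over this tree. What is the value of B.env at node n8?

1. n2.ok = 5  [terminal]
2. n3.key = -5  [a.ok * 2 - 15]
3. n4.cnt = 16  [C.key + 21]
4. n5.lab = 3  [B₀.cnt - 13]
5. n6.lim = 2  [terminal]
6. n7.off = -3  [terminal]
7. n5.wid = 12  [b.lim * -1 + 14]
8. n8.cnt = 22  [A.wid * 3 - 14]
9. n9.pre = "up"  [terminal]
10. n10.ok = -5  [terminal]
11. n11.pre = "vr"  [terminal]
12. n8.env = 2  [a.ok + B.cnt - 15]
13. n12.val = true  [terminal]
14. n4.env = 23  [B₀.cnt + A.wid - 5]
15. n3.env = 10  [B.env + C.key - 8]
16. n1.hot = false  [a.ok > 5]
17. n1.lim = false  [C.env > 10]
18. n1.acc = true  [a.ok == 5]
19. n0.hot = false  [S₁.hot and S₁.lim]
20. n0.lim = false  [S₁.acc == false]
21. n0.acc = false  [S₁.lim == true]

2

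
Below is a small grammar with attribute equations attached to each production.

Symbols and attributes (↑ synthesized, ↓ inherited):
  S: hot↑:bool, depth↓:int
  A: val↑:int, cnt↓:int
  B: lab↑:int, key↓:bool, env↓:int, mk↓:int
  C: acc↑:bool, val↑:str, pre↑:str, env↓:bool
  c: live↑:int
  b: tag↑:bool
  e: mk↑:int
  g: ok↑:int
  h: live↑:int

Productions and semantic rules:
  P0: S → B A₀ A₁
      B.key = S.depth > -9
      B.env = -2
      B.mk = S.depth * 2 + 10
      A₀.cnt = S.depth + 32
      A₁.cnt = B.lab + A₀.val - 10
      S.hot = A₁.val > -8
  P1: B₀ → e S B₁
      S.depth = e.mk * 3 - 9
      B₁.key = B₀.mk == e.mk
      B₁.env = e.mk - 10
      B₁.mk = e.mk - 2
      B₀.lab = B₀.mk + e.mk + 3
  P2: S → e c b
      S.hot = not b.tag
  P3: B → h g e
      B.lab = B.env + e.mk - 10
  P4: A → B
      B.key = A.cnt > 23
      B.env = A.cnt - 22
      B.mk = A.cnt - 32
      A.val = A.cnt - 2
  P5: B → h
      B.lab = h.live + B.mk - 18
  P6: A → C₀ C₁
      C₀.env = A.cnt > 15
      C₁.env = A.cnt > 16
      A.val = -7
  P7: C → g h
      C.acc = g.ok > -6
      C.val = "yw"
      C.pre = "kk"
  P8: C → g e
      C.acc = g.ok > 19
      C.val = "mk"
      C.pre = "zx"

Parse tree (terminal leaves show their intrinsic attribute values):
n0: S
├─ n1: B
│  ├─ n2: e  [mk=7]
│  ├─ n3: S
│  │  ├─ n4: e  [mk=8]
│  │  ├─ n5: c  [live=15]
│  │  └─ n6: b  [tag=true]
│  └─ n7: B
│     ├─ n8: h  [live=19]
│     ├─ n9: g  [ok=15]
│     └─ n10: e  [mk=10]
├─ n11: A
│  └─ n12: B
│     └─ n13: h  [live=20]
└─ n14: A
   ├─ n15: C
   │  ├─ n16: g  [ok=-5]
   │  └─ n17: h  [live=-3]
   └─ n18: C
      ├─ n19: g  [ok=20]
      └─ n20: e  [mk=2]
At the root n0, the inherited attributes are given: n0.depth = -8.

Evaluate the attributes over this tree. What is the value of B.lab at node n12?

-6

1. n0.depth = -8  [given at root]
2. n1.key = true  [S.depth > -9]
3. n1.env = -2  [-2]
4. n1.mk = -6  [S.depth * 2 + 10]
5. n2.mk = 7  [terminal]
6. n3.depth = 12  [e.mk * 3 - 9]
7. n4.mk = 8  [terminal]
8. n5.live = 15  [terminal]
9. n6.tag = true  [terminal]
10. n3.hot = false  [not b.tag]
11. n7.key = false  [B₀.mk == e.mk]
12. n7.env = -3  [e.mk - 10]
13. n7.mk = 5  [e.mk - 2]
14. n8.live = 19  [terminal]
15. n9.ok = 15  [terminal]
16. n10.mk = 10  [terminal]
17. n7.lab = -3  [B.env + e.mk - 10]
18. n1.lab = 4  [B₀.mk + e.mk + 3]
19. n11.cnt = 24  [S.depth + 32]
20. n12.key = true  [A.cnt > 23]
21. n12.env = 2  [A.cnt - 22]
22. n12.mk = -8  [A.cnt - 32]
23. n13.live = 20  [terminal]
24. n12.lab = -6  [h.live + B.mk - 18]
25. n11.val = 22  [A.cnt - 2]
26. n14.cnt = 16  [B.lab + A₀.val - 10]
27. n15.env = true  [A.cnt > 15]
28. n16.ok = -5  [terminal]
29. n17.live = -3  [terminal]
30. n15.acc = true  [g.ok > -6]
31. n15.val = "yw"  ["yw"]
32. n15.pre = "kk"  ["kk"]
33. n18.env = false  [A.cnt > 16]
34. n19.ok = 20  [terminal]
35. n20.mk = 2  [terminal]
36. n18.acc = true  [g.ok > 19]
37. n18.val = "mk"  ["mk"]
38. n18.pre = "zx"  ["zx"]
39. n14.val = -7  [-7]
40. n0.hot = true  [A₁.val > -8]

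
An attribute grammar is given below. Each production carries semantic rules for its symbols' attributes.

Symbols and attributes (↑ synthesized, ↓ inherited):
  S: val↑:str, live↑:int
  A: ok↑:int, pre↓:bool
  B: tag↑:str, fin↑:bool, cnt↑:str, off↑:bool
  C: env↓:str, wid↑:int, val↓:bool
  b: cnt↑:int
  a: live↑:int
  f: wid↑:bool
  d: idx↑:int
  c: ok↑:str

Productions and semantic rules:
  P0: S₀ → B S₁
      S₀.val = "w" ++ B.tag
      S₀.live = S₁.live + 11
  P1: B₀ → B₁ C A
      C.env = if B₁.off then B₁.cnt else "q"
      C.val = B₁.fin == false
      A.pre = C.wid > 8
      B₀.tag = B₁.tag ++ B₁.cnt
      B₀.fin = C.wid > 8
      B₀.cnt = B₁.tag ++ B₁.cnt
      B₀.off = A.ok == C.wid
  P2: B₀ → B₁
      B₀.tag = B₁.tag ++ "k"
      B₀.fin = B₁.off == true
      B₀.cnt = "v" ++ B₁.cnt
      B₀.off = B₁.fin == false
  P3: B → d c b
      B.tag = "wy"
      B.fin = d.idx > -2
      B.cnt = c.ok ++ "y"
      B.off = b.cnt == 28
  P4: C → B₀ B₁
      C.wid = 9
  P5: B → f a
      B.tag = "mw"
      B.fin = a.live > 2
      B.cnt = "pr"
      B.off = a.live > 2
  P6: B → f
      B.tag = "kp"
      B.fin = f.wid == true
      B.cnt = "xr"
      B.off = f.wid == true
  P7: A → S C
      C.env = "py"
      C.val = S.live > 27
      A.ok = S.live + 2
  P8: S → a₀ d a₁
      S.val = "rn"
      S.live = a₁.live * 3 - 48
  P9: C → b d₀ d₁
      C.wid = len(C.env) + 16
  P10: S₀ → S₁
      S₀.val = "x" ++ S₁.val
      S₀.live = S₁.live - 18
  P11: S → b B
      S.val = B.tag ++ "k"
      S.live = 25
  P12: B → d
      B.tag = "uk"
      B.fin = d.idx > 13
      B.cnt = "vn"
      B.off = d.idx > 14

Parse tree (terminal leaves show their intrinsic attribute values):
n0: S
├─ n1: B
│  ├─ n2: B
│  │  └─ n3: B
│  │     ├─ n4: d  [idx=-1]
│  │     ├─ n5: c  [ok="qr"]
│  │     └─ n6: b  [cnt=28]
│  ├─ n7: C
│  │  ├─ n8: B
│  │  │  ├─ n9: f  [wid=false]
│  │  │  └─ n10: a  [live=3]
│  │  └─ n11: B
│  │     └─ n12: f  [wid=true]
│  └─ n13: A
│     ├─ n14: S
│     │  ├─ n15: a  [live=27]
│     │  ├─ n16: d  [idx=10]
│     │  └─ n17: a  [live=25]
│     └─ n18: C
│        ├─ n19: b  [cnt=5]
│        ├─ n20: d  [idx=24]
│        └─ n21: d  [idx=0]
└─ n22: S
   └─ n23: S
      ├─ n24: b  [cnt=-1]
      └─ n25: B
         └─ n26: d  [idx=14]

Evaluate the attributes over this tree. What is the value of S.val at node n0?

"wwykvqry"

1. n4.idx = -1  [terminal]
2. n5.ok = "qr"  [terminal]
3. n6.cnt = 28  [terminal]
4. n3.tag = "wy"  ["wy"]
5. n3.fin = true  [d.idx > -2]
6. n3.cnt = "qry"  [c.ok ++ "y"]
7. n3.off = true  [b.cnt == 28]
8. n2.tag = "wyk"  [B₁.tag ++ "k"]
9. n2.fin = true  [B₁.off == true]
10. n2.cnt = "vqry"  ["v" ++ B₁.cnt]
11. n2.off = false  [B₁.fin == false]
12. n7.env = "q"  [if B₁.off then B₁.cnt else "q"]
13. n7.val = false  [B₁.fin == false]
14. n9.wid = false  [terminal]
15. n10.live = 3  [terminal]
16. n8.tag = "mw"  ["mw"]
17. n8.fin = true  [a.live > 2]
18. n8.cnt = "pr"  ["pr"]
19. n8.off = true  [a.live > 2]
20. n12.wid = true  [terminal]
21. n11.tag = "kp"  ["kp"]
22. n11.fin = true  [f.wid == true]
23. n11.cnt = "xr"  ["xr"]
24. n11.off = true  [f.wid == true]
25. n7.wid = 9  [9]
26. n13.pre = true  [C.wid > 8]
27. n15.live = 27  [terminal]
28. n16.idx = 10  [terminal]
29. n17.live = 25  [terminal]
30. n14.val = "rn"  ["rn"]
31. n14.live = 27  [a₁.live * 3 - 48]
32. n18.env = "py"  ["py"]
33. n18.val = false  [S.live > 27]
34. n19.cnt = 5  [terminal]
35. n20.idx = 24  [terminal]
36. n21.idx = 0  [terminal]
37. n18.wid = 18  [len(C.env) + 16]
38. n13.ok = 29  [S.live + 2]
39. n1.tag = "wykvqry"  [B₁.tag ++ B₁.cnt]
40. n1.fin = true  [C.wid > 8]
41. n1.cnt = "wykvqry"  [B₁.tag ++ B₁.cnt]
42. n1.off = false  [A.ok == C.wid]
43. n24.cnt = -1  [terminal]
44. n26.idx = 14  [terminal]
45. n25.tag = "uk"  ["uk"]
46. n25.fin = true  [d.idx > 13]
47. n25.cnt = "vn"  ["vn"]
48. n25.off = false  [d.idx > 14]
49. n23.val = "ukk"  [B.tag ++ "k"]
50. n23.live = 25  [25]
51. n22.val = "xukk"  ["x" ++ S₁.val]
52. n22.live = 7  [S₁.live - 18]
53. n0.val = "wwykvqry"  ["w" ++ B.tag]
54. n0.live = 18  [S₁.live + 11]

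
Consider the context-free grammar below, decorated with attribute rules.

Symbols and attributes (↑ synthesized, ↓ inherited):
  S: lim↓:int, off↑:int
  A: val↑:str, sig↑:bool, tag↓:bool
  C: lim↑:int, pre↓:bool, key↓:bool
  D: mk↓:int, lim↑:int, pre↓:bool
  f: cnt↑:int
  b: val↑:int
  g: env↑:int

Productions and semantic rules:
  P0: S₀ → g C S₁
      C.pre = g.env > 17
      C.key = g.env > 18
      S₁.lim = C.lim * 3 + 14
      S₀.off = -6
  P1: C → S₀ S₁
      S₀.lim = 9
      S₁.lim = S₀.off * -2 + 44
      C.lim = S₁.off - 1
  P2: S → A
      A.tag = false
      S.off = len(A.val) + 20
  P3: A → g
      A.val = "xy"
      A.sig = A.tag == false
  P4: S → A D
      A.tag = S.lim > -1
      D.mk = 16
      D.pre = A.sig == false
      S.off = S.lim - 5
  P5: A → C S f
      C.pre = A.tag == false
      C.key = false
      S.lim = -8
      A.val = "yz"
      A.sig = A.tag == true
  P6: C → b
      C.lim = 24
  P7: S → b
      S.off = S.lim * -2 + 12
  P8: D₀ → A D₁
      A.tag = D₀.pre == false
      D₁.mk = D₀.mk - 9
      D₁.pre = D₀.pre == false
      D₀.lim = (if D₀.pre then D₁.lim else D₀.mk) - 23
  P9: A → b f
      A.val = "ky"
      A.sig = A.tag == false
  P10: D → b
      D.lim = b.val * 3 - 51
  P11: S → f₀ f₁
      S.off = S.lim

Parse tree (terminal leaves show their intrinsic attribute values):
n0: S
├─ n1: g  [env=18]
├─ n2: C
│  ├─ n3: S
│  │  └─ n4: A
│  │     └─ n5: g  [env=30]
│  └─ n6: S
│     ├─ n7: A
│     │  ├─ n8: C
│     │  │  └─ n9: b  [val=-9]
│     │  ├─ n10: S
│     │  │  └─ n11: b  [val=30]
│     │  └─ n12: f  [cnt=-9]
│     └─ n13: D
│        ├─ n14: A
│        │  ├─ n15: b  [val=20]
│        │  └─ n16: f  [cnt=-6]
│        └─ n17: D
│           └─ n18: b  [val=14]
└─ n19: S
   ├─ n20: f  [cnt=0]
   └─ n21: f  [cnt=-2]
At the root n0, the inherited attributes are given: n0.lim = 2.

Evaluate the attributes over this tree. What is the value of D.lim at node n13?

1. n0.lim = 2  [given at root]
2. n1.env = 18  [terminal]
3. n2.pre = true  [g.env > 17]
4. n2.key = false  [g.env > 18]
5. n3.lim = 9  [9]
6. n4.tag = false  [false]
7. n5.env = 30  [terminal]
8. n4.val = "xy"  ["xy"]
9. n4.sig = true  [A.tag == false]
10. n3.off = 22  [len(A.val) + 20]
11. n6.lim = 0  [S₀.off * -2 + 44]
12. n7.tag = true  [S.lim > -1]
13. n8.pre = false  [A.tag == false]
14. n8.key = false  [false]
15. n9.val = -9  [terminal]
16. n8.lim = 24  [24]
17. n10.lim = -8  [-8]
18. n11.val = 30  [terminal]
19. n10.off = 28  [S.lim * -2 + 12]
20. n12.cnt = -9  [terminal]
21. n7.val = "yz"  ["yz"]
22. n7.sig = true  [A.tag == true]
23. n13.mk = 16  [16]
24. n13.pre = false  [A.sig == false]
25. n14.tag = true  [D₀.pre == false]
26. n15.val = 20  [terminal]
27. n16.cnt = -6  [terminal]
28. n14.val = "ky"  ["ky"]
29. n14.sig = false  [A.tag == false]
30. n17.mk = 7  [D₀.mk - 9]
31. n17.pre = true  [D₀.pre == false]
32. n18.val = 14  [terminal]
33. n17.lim = -9  [b.val * 3 - 51]
34. n13.lim = -7  [(if D₀.pre then D₁.lim else D₀.mk) - 23]
35. n6.off = -5  [S.lim - 5]
36. n2.lim = -6  [S₁.off - 1]
37. n19.lim = -4  [C.lim * 3 + 14]
38. n20.cnt = 0  [terminal]
39. n21.cnt = -2  [terminal]
40. n19.off = -4  [S.lim]
41. n0.off = -6  [-6]

-7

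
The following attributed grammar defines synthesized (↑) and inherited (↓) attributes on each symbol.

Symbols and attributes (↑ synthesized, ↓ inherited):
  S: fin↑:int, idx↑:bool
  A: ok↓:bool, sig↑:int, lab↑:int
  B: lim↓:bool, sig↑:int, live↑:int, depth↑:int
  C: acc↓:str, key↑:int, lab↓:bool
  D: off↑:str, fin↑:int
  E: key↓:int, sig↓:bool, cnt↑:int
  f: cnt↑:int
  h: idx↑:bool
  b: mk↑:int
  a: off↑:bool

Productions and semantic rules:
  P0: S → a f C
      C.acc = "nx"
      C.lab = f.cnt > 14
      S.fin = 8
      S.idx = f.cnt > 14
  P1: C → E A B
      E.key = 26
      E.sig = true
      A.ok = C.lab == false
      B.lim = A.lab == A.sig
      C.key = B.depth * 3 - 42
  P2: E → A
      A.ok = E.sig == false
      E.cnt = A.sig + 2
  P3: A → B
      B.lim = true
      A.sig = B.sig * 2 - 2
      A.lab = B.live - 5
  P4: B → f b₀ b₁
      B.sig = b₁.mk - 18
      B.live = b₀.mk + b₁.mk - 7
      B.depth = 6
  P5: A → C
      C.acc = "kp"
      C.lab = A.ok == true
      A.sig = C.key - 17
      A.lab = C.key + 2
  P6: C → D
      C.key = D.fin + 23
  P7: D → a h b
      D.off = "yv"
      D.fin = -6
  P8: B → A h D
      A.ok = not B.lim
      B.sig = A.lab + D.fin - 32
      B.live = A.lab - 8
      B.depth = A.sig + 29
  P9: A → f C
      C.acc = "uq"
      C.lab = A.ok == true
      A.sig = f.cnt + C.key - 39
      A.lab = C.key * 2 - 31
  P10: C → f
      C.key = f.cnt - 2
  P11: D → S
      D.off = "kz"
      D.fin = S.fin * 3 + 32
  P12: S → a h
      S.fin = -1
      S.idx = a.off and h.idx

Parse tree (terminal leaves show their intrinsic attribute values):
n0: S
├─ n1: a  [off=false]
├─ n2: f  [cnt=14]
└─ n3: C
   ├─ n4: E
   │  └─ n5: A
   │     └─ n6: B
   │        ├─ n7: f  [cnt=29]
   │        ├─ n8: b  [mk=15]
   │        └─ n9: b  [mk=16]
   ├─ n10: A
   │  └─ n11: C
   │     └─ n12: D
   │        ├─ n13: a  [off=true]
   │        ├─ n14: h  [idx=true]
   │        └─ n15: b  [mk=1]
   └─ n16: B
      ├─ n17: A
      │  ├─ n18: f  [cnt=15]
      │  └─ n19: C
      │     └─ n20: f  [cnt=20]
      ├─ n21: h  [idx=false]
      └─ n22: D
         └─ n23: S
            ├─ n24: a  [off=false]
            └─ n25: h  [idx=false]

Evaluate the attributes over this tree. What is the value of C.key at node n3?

1. n1.off = false  [terminal]
2. n2.cnt = 14  [terminal]
3. n3.acc = "nx"  ["nx"]
4. n3.lab = false  [f.cnt > 14]
5. n4.key = 26  [26]
6. n4.sig = true  [true]
7. n5.ok = false  [E.sig == false]
8. n6.lim = true  [true]
9. n7.cnt = 29  [terminal]
10. n8.mk = 15  [terminal]
11. n9.mk = 16  [terminal]
12. n6.sig = -2  [b₁.mk - 18]
13. n6.live = 24  [b₀.mk + b₁.mk - 7]
14. n6.depth = 6  [6]
15. n5.sig = -6  [B.sig * 2 - 2]
16. n5.lab = 19  [B.live - 5]
17. n4.cnt = -4  [A.sig + 2]
18. n10.ok = true  [C.lab == false]
19. n11.acc = "kp"  ["kp"]
20. n11.lab = true  [A.ok == true]
21. n13.off = true  [terminal]
22. n14.idx = true  [terminal]
23. n15.mk = 1  [terminal]
24. n12.off = "yv"  ["yv"]
25. n12.fin = -6  [-6]
26. n11.key = 17  [D.fin + 23]
27. n10.sig = 0  [C.key - 17]
28. n10.lab = 19  [C.key + 2]
29. n16.lim = false  [A.lab == A.sig]
30. n17.ok = true  [not B.lim]
31. n18.cnt = 15  [terminal]
32. n19.acc = "uq"  ["uq"]
33. n19.lab = true  [A.ok == true]
34. n20.cnt = 20  [terminal]
35. n19.key = 18  [f.cnt - 2]
36. n17.sig = -6  [f.cnt + C.key - 39]
37. n17.lab = 5  [C.key * 2 - 31]
38. n21.idx = false  [terminal]
39. n24.off = false  [terminal]
40. n25.idx = false  [terminal]
41. n23.fin = -1  [-1]
42. n23.idx = false  [a.off and h.idx]
43. n22.off = "kz"  ["kz"]
44. n22.fin = 29  [S.fin * 3 + 32]
45. n16.sig = 2  [A.lab + D.fin - 32]
46. n16.live = -3  [A.lab - 8]
47. n16.depth = 23  [A.sig + 29]
48. n3.key = 27  [B.depth * 3 - 42]
49. n0.fin = 8  [8]
50. n0.idx = false  [f.cnt > 14]

27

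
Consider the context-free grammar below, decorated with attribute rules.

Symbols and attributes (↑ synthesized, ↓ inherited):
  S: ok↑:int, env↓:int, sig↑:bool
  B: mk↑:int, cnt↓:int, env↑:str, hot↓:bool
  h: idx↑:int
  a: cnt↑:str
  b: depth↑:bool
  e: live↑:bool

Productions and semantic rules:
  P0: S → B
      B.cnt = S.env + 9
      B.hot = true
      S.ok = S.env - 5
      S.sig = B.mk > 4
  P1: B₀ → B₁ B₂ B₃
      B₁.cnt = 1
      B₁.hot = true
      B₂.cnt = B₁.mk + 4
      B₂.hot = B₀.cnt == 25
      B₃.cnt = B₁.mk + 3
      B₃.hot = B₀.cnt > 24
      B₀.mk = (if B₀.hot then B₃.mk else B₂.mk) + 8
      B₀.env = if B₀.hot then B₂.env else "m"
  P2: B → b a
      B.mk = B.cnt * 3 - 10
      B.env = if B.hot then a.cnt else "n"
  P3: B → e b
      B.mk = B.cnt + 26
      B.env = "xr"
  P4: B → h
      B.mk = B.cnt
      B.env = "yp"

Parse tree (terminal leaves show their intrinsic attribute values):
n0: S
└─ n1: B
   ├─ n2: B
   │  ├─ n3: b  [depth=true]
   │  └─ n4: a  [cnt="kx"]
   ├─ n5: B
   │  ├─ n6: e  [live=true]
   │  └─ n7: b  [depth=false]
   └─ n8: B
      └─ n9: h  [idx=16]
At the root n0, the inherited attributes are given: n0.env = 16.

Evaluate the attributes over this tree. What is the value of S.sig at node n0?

false

1. n0.env = 16  [given at root]
2. n1.cnt = 25  [S.env + 9]
3. n1.hot = true  [true]
4. n2.cnt = 1  [1]
5. n2.hot = true  [true]
6. n3.depth = true  [terminal]
7. n4.cnt = "kx"  [terminal]
8. n2.mk = -7  [B.cnt * 3 - 10]
9. n2.env = "kx"  [if B.hot then a.cnt else "n"]
10. n5.cnt = -3  [B₁.mk + 4]
11. n5.hot = true  [B₀.cnt == 25]
12. n6.live = true  [terminal]
13. n7.depth = false  [terminal]
14. n5.mk = 23  [B.cnt + 26]
15. n5.env = "xr"  ["xr"]
16. n8.cnt = -4  [B₁.mk + 3]
17. n8.hot = true  [B₀.cnt > 24]
18. n9.idx = 16  [terminal]
19. n8.mk = -4  [B.cnt]
20. n8.env = "yp"  ["yp"]
21. n1.mk = 4  [(if B₀.hot then B₃.mk else B₂.mk) + 8]
22. n1.env = "xr"  [if B₀.hot then B₂.env else "m"]
23. n0.ok = 11  [S.env - 5]
24. n0.sig = false  [B.mk > 4]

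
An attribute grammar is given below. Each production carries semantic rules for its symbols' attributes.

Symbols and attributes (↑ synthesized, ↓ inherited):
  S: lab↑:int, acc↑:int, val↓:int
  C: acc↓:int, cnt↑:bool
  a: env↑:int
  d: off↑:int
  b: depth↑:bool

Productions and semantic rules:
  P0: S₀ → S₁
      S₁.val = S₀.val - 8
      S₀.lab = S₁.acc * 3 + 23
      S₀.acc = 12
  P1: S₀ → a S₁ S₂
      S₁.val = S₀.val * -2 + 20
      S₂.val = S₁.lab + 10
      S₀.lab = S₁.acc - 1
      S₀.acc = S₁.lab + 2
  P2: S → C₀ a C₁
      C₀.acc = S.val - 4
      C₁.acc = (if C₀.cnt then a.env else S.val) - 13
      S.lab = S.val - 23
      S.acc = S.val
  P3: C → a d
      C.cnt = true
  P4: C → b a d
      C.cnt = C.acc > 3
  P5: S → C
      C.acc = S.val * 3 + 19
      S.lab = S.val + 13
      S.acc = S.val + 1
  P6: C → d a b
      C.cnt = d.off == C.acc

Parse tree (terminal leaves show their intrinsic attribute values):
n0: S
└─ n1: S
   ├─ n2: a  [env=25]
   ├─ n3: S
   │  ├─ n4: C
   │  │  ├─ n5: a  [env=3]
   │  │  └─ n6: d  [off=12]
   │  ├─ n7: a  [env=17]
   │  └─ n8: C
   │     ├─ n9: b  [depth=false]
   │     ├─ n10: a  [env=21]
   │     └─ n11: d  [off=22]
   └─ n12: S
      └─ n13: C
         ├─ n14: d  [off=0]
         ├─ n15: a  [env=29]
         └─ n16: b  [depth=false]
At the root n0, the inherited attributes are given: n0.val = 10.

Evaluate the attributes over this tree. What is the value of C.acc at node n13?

28

1. n0.val = 10  [given at root]
2. n1.val = 2  [S₀.val - 8]
3. n2.env = 25  [terminal]
4. n3.val = 16  [S₀.val * -2 + 20]
5. n4.acc = 12  [S.val - 4]
6. n5.env = 3  [terminal]
7. n6.off = 12  [terminal]
8. n4.cnt = true  [true]
9. n7.env = 17  [terminal]
10. n8.acc = 4  [(if C₀.cnt then a.env else S.val) - 13]
11. n9.depth = false  [terminal]
12. n10.env = 21  [terminal]
13. n11.off = 22  [terminal]
14. n8.cnt = true  [C.acc > 3]
15. n3.lab = -7  [S.val - 23]
16. n3.acc = 16  [S.val]
17. n12.val = 3  [S₁.lab + 10]
18. n13.acc = 28  [S.val * 3 + 19]
19. n14.off = 0  [terminal]
20. n15.env = 29  [terminal]
21. n16.depth = false  [terminal]
22. n13.cnt = false  [d.off == C.acc]
23. n12.lab = 16  [S.val + 13]
24. n12.acc = 4  [S.val + 1]
25. n1.lab = 15  [S₁.acc - 1]
26. n1.acc = -5  [S₁.lab + 2]
27. n0.lab = 8  [S₁.acc * 3 + 23]
28. n0.acc = 12  [12]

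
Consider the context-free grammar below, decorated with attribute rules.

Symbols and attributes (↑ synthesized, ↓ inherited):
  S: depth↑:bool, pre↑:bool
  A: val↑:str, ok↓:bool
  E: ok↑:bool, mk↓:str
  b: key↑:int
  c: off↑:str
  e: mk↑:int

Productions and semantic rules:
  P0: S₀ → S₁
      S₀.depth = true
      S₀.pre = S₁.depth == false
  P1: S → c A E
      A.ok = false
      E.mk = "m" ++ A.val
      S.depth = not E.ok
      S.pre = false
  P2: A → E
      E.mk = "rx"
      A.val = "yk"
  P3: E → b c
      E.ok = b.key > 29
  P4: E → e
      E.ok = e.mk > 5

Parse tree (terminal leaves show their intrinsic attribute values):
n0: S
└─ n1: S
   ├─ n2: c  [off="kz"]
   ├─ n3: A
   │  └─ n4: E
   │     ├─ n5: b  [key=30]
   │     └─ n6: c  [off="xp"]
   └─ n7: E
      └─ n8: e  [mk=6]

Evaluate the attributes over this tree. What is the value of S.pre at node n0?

1. n2.off = "kz"  [terminal]
2. n3.ok = false  [false]
3. n4.mk = "rx"  ["rx"]
4. n5.key = 30  [terminal]
5. n6.off = "xp"  [terminal]
6. n4.ok = true  [b.key > 29]
7. n3.val = "yk"  ["yk"]
8. n7.mk = "myk"  ["m" ++ A.val]
9. n8.mk = 6  [terminal]
10. n7.ok = true  [e.mk > 5]
11. n1.depth = false  [not E.ok]
12. n1.pre = false  [false]
13. n0.depth = true  [true]
14. n0.pre = true  [S₁.depth == false]

true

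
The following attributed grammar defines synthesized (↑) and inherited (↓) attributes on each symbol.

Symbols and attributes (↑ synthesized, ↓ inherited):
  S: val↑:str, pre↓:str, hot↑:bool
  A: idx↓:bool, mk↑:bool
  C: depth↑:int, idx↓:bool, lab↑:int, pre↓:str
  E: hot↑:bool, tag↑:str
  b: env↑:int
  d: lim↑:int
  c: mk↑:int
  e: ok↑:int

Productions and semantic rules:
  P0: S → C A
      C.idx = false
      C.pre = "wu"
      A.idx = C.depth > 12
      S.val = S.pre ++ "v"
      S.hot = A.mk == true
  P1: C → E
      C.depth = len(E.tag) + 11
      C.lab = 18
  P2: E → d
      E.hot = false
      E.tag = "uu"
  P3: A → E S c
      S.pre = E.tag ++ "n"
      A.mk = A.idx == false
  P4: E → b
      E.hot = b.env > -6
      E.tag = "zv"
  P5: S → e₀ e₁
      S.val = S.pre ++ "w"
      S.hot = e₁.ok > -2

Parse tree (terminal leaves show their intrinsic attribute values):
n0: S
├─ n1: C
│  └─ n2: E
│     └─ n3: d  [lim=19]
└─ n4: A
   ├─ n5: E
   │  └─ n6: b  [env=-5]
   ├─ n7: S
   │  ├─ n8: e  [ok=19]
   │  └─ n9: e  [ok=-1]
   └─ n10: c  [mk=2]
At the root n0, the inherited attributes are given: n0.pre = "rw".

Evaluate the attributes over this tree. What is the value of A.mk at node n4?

1. n0.pre = "rw"  [given at root]
2. n1.idx = false  [false]
3. n1.pre = "wu"  ["wu"]
4. n3.lim = 19  [terminal]
5. n2.hot = false  [false]
6. n2.tag = "uu"  ["uu"]
7. n1.depth = 13  [len(E.tag) + 11]
8. n1.lab = 18  [18]
9. n4.idx = true  [C.depth > 12]
10. n6.env = -5  [terminal]
11. n5.hot = true  [b.env > -6]
12. n5.tag = "zv"  ["zv"]
13. n7.pre = "zvn"  [E.tag ++ "n"]
14. n8.ok = 19  [terminal]
15. n9.ok = -1  [terminal]
16. n7.val = "zvnw"  [S.pre ++ "w"]
17. n7.hot = true  [e₁.ok > -2]
18. n10.mk = 2  [terminal]
19. n4.mk = false  [A.idx == false]
20. n0.val = "rwv"  [S.pre ++ "v"]
21. n0.hot = false  [A.mk == true]

false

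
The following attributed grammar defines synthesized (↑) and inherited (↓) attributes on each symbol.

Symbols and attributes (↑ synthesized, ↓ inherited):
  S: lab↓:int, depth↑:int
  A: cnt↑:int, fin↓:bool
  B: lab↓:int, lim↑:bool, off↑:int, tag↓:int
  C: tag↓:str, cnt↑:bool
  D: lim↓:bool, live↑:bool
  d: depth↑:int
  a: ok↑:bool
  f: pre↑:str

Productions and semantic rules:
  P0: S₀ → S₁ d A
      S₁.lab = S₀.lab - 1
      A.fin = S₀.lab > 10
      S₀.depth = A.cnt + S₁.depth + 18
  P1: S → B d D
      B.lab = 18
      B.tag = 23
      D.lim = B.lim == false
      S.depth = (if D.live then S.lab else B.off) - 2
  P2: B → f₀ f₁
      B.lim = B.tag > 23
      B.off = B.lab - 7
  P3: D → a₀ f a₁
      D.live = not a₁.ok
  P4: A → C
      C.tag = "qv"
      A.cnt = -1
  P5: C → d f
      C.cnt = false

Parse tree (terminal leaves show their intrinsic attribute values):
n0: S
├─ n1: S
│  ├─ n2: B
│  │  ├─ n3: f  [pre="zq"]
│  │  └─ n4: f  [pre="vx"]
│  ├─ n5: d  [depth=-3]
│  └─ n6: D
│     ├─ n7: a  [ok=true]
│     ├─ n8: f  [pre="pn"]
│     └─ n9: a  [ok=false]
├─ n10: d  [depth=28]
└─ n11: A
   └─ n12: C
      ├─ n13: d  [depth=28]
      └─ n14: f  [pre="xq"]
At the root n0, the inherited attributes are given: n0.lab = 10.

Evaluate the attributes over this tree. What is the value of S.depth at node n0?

24

1. n0.lab = 10  [given at root]
2. n1.lab = 9  [S₀.lab - 1]
3. n2.lab = 18  [18]
4. n2.tag = 23  [23]
5. n3.pre = "zq"  [terminal]
6. n4.pre = "vx"  [terminal]
7. n2.lim = false  [B.tag > 23]
8. n2.off = 11  [B.lab - 7]
9. n5.depth = -3  [terminal]
10. n6.lim = true  [B.lim == false]
11. n7.ok = true  [terminal]
12. n8.pre = "pn"  [terminal]
13. n9.ok = false  [terminal]
14. n6.live = true  [not a₁.ok]
15. n1.depth = 7  [(if D.live then S.lab else B.off) - 2]
16. n10.depth = 28  [terminal]
17. n11.fin = false  [S₀.lab > 10]
18. n12.tag = "qv"  ["qv"]
19. n13.depth = 28  [terminal]
20. n14.pre = "xq"  [terminal]
21. n12.cnt = false  [false]
22. n11.cnt = -1  [-1]
23. n0.depth = 24  [A.cnt + S₁.depth + 18]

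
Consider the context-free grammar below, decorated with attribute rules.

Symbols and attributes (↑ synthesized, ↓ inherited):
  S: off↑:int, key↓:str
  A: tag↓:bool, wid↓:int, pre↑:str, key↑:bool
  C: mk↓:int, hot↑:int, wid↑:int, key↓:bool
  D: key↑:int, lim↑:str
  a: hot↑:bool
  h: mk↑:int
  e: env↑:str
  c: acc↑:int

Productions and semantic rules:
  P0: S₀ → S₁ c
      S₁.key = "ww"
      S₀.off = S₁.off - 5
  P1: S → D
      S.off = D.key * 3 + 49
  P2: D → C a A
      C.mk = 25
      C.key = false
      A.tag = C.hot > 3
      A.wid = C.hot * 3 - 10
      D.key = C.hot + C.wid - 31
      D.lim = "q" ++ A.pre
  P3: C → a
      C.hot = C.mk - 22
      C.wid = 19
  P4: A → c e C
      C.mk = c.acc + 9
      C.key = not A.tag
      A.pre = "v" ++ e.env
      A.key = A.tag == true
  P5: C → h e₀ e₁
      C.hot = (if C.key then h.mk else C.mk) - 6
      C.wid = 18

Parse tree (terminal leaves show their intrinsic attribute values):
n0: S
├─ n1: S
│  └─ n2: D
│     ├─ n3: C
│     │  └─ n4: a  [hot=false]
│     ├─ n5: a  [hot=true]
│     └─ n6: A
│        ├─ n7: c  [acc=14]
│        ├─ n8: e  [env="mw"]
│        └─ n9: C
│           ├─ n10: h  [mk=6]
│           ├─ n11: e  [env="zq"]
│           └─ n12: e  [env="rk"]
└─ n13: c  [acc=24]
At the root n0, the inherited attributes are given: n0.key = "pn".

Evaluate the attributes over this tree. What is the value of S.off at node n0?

17

1. n0.key = "pn"  [given at root]
2. n1.key = "ww"  ["ww"]
3. n3.mk = 25  [25]
4. n3.key = false  [false]
5. n4.hot = false  [terminal]
6. n3.hot = 3  [C.mk - 22]
7. n3.wid = 19  [19]
8. n5.hot = true  [terminal]
9. n6.tag = false  [C.hot > 3]
10. n6.wid = -1  [C.hot * 3 - 10]
11. n7.acc = 14  [terminal]
12. n8.env = "mw"  [terminal]
13. n9.mk = 23  [c.acc + 9]
14. n9.key = true  [not A.tag]
15. n10.mk = 6  [terminal]
16. n11.env = "zq"  [terminal]
17. n12.env = "rk"  [terminal]
18. n9.hot = 0  [(if C.key then h.mk else C.mk) - 6]
19. n9.wid = 18  [18]
20. n6.pre = "vmw"  ["v" ++ e.env]
21. n6.key = false  [A.tag == true]
22. n2.key = -9  [C.hot + C.wid - 31]
23. n2.lim = "qvmw"  ["q" ++ A.pre]
24. n1.off = 22  [D.key * 3 + 49]
25. n13.acc = 24  [terminal]
26. n0.off = 17  [S₁.off - 5]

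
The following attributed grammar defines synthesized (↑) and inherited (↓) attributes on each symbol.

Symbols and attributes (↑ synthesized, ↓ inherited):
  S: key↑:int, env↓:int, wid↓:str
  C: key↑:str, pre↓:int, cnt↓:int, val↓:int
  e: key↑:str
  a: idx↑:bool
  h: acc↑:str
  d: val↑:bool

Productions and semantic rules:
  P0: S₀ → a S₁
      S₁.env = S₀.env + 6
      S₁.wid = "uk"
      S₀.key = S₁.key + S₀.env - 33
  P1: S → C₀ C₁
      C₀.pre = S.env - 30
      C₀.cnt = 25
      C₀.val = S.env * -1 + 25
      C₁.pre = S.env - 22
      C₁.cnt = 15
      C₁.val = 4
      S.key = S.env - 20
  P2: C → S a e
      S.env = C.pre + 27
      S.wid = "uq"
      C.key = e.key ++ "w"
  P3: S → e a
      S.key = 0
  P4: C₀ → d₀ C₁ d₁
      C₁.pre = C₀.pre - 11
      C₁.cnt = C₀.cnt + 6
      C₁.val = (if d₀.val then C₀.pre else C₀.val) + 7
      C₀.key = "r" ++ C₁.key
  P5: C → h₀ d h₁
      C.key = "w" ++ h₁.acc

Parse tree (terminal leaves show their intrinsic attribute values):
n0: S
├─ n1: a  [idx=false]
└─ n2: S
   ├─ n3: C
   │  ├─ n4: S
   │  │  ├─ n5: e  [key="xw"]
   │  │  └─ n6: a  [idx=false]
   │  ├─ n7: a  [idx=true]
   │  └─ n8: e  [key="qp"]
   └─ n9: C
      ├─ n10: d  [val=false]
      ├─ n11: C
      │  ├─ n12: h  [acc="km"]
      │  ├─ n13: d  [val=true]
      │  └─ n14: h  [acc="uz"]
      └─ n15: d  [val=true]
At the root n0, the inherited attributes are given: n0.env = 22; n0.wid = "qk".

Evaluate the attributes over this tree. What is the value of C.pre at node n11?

1. n0.env = 22  [given at root]
2. n0.wid = "qk"  [given at root]
3. n1.idx = false  [terminal]
4. n2.env = 28  [S₀.env + 6]
5. n2.wid = "uk"  ["uk"]
6. n3.pre = -2  [S.env - 30]
7. n3.cnt = 25  [25]
8. n3.val = -3  [S.env * -1 + 25]
9. n4.env = 25  [C.pre + 27]
10. n4.wid = "uq"  ["uq"]
11. n5.key = "xw"  [terminal]
12. n6.idx = false  [terminal]
13. n4.key = 0  [0]
14. n7.idx = true  [terminal]
15. n8.key = "qp"  [terminal]
16. n3.key = "qpw"  [e.key ++ "w"]
17. n9.pre = 6  [S.env - 22]
18. n9.cnt = 15  [15]
19. n9.val = 4  [4]
20. n10.val = false  [terminal]
21. n11.pre = -5  [C₀.pre - 11]
22. n11.cnt = 21  [C₀.cnt + 6]
23. n11.val = 11  [(if d₀.val then C₀.pre else C₀.val) + 7]
24. n12.acc = "km"  [terminal]
25. n13.val = true  [terminal]
26. n14.acc = "uz"  [terminal]
27. n11.key = "wuz"  ["w" ++ h₁.acc]
28. n15.val = true  [terminal]
29. n9.key = "rwuz"  ["r" ++ C₁.key]
30. n2.key = 8  [S.env - 20]
31. n0.key = -3  [S₁.key + S₀.env - 33]

-5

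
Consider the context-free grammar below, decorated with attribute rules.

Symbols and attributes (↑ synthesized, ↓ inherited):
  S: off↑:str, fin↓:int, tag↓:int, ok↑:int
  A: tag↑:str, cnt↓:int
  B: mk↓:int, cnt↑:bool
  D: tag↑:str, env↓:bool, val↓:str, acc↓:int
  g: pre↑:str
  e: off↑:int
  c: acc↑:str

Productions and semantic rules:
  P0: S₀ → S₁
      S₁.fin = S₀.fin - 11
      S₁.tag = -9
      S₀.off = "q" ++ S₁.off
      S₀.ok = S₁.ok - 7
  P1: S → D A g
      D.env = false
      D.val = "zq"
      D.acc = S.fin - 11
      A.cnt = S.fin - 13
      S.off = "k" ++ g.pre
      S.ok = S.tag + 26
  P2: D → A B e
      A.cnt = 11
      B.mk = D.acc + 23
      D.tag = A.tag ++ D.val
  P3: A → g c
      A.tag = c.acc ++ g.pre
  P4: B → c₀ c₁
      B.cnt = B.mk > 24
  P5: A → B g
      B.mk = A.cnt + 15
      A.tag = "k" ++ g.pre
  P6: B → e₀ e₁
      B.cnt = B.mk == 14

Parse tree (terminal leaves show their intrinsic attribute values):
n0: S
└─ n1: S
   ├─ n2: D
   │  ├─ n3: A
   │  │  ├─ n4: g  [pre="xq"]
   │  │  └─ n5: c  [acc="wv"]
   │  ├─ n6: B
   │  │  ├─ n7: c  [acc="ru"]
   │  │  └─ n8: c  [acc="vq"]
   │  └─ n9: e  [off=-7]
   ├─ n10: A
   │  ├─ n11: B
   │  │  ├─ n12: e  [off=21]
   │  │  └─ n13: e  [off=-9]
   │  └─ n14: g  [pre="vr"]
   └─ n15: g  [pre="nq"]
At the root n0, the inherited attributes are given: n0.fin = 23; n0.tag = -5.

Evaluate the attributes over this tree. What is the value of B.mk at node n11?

1. n0.fin = 23  [given at root]
2. n0.tag = -5  [given at root]
3. n1.fin = 12  [S₀.fin - 11]
4. n1.tag = -9  [-9]
5. n2.env = false  [false]
6. n2.val = "zq"  ["zq"]
7. n2.acc = 1  [S.fin - 11]
8. n3.cnt = 11  [11]
9. n4.pre = "xq"  [terminal]
10. n5.acc = "wv"  [terminal]
11. n3.tag = "wvxq"  [c.acc ++ g.pre]
12. n6.mk = 24  [D.acc + 23]
13. n7.acc = "ru"  [terminal]
14. n8.acc = "vq"  [terminal]
15. n6.cnt = false  [B.mk > 24]
16. n9.off = -7  [terminal]
17. n2.tag = "wvxqzq"  [A.tag ++ D.val]
18. n10.cnt = -1  [S.fin - 13]
19. n11.mk = 14  [A.cnt + 15]
20. n12.off = 21  [terminal]
21. n13.off = -9  [terminal]
22. n11.cnt = true  [B.mk == 14]
23. n14.pre = "vr"  [terminal]
24. n10.tag = "kvr"  ["k" ++ g.pre]
25. n15.pre = "nq"  [terminal]
26. n1.off = "knq"  ["k" ++ g.pre]
27. n1.ok = 17  [S.tag + 26]
28. n0.off = "qknq"  ["q" ++ S₁.off]
29. n0.ok = 10  [S₁.ok - 7]

14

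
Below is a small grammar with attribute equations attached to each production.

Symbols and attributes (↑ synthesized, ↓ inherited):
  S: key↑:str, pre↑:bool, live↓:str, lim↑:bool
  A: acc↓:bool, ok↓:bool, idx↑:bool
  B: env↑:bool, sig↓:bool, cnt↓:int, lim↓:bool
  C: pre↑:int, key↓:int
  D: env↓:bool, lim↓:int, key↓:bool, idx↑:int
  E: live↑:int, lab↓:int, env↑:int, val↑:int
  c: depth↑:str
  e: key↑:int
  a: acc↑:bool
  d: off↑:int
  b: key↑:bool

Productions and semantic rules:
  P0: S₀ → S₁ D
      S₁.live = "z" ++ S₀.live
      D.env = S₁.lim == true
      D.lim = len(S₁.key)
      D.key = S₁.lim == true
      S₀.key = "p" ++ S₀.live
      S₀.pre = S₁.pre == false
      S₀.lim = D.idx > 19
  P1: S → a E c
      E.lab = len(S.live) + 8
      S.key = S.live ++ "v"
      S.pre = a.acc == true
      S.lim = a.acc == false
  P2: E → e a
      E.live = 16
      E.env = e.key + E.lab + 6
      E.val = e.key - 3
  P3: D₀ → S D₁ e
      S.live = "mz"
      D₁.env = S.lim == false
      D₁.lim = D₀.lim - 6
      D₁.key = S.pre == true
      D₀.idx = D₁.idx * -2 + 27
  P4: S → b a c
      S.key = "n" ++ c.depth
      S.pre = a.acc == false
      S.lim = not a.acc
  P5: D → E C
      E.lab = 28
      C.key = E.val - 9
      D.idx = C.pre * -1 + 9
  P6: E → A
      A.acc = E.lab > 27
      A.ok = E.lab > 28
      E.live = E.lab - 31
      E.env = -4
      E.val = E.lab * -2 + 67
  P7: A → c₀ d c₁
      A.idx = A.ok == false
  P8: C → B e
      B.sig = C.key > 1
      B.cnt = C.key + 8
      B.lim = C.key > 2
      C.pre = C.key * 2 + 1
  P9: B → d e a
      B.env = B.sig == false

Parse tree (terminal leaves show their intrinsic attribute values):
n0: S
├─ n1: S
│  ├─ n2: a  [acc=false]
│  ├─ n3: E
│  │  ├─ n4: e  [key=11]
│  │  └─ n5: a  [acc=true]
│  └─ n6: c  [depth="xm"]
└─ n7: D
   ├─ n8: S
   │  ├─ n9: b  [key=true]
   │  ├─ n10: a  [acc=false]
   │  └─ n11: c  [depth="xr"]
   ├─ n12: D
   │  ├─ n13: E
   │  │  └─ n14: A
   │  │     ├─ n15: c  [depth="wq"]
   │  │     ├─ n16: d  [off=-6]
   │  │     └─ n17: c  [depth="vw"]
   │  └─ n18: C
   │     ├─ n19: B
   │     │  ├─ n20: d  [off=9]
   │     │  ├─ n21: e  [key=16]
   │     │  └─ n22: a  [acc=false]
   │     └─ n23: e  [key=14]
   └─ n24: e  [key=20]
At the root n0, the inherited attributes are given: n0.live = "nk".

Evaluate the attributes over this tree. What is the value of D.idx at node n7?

19

1. n0.live = "nk"  [given at root]
2. n1.live = "znk"  ["z" ++ S₀.live]
3. n2.acc = false  [terminal]
4. n3.lab = 11  [len(S.live) + 8]
5. n4.key = 11  [terminal]
6. n5.acc = true  [terminal]
7. n3.live = 16  [16]
8. n3.env = 28  [e.key + E.lab + 6]
9. n3.val = 8  [e.key - 3]
10. n6.depth = "xm"  [terminal]
11. n1.key = "znkv"  [S.live ++ "v"]
12. n1.pre = false  [a.acc == true]
13. n1.lim = true  [a.acc == false]
14. n7.env = true  [S₁.lim == true]
15. n7.lim = 4  [len(S₁.key)]
16. n7.key = true  [S₁.lim == true]
17. n8.live = "mz"  ["mz"]
18. n9.key = true  [terminal]
19. n10.acc = false  [terminal]
20. n11.depth = "xr"  [terminal]
21. n8.key = "nxr"  ["n" ++ c.depth]
22. n8.pre = true  [a.acc == false]
23. n8.lim = true  [not a.acc]
24. n12.env = false  [S.lim == false]
25. n12.lim = -2  [D₀.lim - 6]
26. n12.key = true  [S.pre == true]
27. n13.lab = 28  [28]
28. n14.acc = true  [E.lab > 27]
29. n14.ok = false  [E.lab > 28]
30. n15.depth = "wq"  [terminal]
31. n16.off = -6  [terminal]
32. n17.depth = "vw"  [terminal]
33. n14.idx = true  [A.ok == false]
34. n13.live = -3  [E.lab - 31]
35. n13.env = -4  [-4]
36. n13.val = 11  [E.lab * -2 + 67]
37. n18.key = 2  [E.val - 9]
38. n19.sig = true  [C.key > 1]
39. n19.cnt = 10  [C.key + 8]
40. n19.lim = false  [C.key > 2]
41. n20.off = 9  [terminal]
42. n21.key = 16  [terminal]
43. n22.acc = false  [terminal]
44. n19.env = false  [B.sig == false]
45. n23.key = 14  [terminal]
46. n18.pre = 5  [C.key * 2 + 1]
47. n12.idx = 4  [C.pre * -1 + 9]
48. n24.key = 20  [terminal]
49. n7.idx = 19  [D₁.idx * -2 + 27]
50. n0.key = "pnk"  ["p" ++ S₀.live]
51. n0.pre = true  [S₁.pre == false]
52. n0.lim = false  [D.idx > 19]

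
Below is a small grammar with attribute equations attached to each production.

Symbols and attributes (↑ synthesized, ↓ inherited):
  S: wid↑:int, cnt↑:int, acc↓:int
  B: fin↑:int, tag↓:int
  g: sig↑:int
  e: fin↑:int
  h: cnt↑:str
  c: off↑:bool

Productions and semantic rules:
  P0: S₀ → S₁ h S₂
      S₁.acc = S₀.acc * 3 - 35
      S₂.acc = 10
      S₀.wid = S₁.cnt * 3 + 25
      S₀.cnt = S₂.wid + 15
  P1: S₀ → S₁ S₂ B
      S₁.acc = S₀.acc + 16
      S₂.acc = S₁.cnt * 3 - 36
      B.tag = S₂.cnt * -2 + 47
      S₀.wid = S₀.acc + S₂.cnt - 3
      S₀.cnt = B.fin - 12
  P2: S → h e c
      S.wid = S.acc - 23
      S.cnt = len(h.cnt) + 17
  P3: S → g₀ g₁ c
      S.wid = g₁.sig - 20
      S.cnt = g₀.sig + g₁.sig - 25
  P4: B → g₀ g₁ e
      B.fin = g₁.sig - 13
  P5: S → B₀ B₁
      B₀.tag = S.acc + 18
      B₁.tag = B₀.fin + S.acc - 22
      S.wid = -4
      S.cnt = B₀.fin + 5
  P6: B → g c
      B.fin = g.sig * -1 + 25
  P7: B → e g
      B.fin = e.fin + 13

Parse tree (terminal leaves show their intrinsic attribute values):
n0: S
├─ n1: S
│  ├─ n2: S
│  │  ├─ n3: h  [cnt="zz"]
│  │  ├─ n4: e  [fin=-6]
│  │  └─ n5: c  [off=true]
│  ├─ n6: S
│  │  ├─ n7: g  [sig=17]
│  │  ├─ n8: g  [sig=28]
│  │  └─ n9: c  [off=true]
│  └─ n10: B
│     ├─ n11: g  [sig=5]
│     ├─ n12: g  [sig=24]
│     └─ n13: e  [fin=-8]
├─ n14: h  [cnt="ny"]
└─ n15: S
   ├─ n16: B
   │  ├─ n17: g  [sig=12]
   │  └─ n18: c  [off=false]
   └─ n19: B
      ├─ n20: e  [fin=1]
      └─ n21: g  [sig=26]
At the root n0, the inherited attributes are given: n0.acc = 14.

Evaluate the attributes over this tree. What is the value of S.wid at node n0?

22

1. n0.acc = 14  [given at root]
2. n1.acc = 7  [S₀.acc * 3 - 35]
3. n2.acc = 23  [S₀.acc + 16]
4. n3.cnt = "zz"  [terminal]
5. n4.fin = -6  [terminal]
6. n5.off = true  [terminal]
7. n2.wid = 0  [S.acc - 23]
8. n2.cnt = 19  [len(h.cnt) + 17]
9. n6.acc = 21  [S₁.cnt * 3 - 36]
10. n7.sig = 17  [terminal]
11. n8.sig = 28  [terminal]
12. n9.off = true  [terminal]
13. n6.wid = 8  [g₁.sig - 20]
14. n6.cnt = 20  [g₀.sig + g₁.sig - 25]
15. n10.tag = 7  [S₂.cnt * -2 + 47]
16. n11.sig = 5  [terminal]
17. n12.sig = 24  [terminal]
18. n13.fin = -8  [terminal]
19. n10.fin = 11  [g₁.sig - 13]
20. n1.wid = 24  [S₀.acc + S₂.cnt - 3]
21. n1.cnt = -1  [B.fin - 12]
22. n14.cnt = "ny"  [terminal]
23. n15.acc = 10  [10]
24. n16.tag = 28  [S.acc + 18]
25. n17.sig = 12  [terminal]
26. n18.off = false  [terminal]
27. n16.fin = 13  [g.sig * -1 + 25]
28. n19.tag = 1  [B₀.fin + S.acc - 22]
29. n20.fin = 1  [terminal]
30. n21.sig = 26  [terminal]
31. n19.fin = 14  [e.fin + 13]
32. n15.wid = -4  [-4]
33. n15.cnt = 18  [B₀.fin + 5]
34. n0.wid = 22  [S₁.cnt * 3 + 25]
35. n0.cnt = 11  [S₂.wid + 15]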